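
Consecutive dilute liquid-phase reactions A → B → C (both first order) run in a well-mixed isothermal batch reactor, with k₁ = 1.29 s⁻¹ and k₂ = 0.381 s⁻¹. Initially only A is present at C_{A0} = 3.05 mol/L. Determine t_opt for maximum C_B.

The intermediate peaks when r₁ = r₂, i.e. k₁e^(−k₁t) = k₂e^(−k₂t), giving t_opt = ln(k₂/k₁)/(k₂−k₁).
= ln(0.381/1.29)/(0.381−1.29) = ln(0.2953)/-0.9090 = -1.220/-0.9090 = 1.34 s.

1.34 s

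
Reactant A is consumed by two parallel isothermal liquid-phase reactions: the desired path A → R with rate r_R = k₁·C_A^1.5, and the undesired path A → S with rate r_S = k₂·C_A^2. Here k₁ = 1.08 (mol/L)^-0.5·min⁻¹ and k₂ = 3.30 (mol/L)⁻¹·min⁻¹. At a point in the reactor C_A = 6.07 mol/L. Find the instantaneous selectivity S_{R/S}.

S_{R/S} = r_R/r_S = (k₁·C_A^1.5)/(k₂·C_A^2) = (k₁/k₂)·C_A^-0.5.
= (1.08×6.070^1.5) / (3.30×6.070^2) = 16.15/121.6 = 0.133.

0.133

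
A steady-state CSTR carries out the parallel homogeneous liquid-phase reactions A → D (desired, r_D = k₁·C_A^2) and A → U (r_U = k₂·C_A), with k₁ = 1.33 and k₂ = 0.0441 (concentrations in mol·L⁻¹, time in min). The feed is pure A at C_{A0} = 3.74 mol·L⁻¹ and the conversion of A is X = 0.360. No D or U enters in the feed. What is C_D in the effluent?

1.33 mol·L⁻¹

Exit C_A = C_{A0}(1−X) = 3.74×0.640 = 2.394 mol·L⁻¹.
A CSTR operates uniformly at the exit composition, giving r_D = 7.620 and r_U = 0.1056 (each k·C_A^n at C_A = 2.394).
Fraction of consumed A going to D: r_D/(r_D+r_U) = 0.9863.
C_D = 0.9863·C_{A0}·X = 0.9863×3.74×0.360 = 1.33 mol·L⁻¹.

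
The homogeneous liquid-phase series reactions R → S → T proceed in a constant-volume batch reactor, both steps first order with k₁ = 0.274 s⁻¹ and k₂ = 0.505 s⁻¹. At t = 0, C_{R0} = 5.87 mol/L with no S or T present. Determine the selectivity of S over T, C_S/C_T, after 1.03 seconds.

The intermediate concentration in a first-order A→B→C sequence is C_S = k₁C_{R0}(e^(−k₁t) − e^(−k₂t))/(k₂−k₁).
e^(−k₁t) = e^(−0.274×1.03) = e^(−0.2822) = 0.7541; e^(−k₂t) = e^(−0.5202) = 0.5944.
C_S = 0.274×5.87/(0.505−0.274) × (0.7541−0.5944) = 6.963×0.1597 = 1.112 mol/L.
C_R = C_{R0}e^(−k₁t) = 4.427 mol/L, so C_T = C_{R0}−C_R−C_S = 0.3316 mol/L; C_S/C_T = 3.35.

3.35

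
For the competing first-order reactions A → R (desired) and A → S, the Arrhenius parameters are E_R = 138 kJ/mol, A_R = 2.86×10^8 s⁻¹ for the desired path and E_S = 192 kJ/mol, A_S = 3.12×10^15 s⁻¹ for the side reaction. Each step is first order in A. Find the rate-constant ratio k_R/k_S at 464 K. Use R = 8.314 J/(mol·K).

k_R/k_S = (A_R/A_S)·exp[−(E_R−E_S)/(RT)] = (A_R/A_S)·exp[(E_S−E_R)/(RT)].
(E_S−E_R)/(RT) = (192−138)×10³/(8.314×464) = 54000/3858 = 14.00.
k_R/k_S = (2.86×10^8/3.12×10^15)·exp(14.00) = 9.167×10^-8 × 1.200×10^6 = 0.110.

0.110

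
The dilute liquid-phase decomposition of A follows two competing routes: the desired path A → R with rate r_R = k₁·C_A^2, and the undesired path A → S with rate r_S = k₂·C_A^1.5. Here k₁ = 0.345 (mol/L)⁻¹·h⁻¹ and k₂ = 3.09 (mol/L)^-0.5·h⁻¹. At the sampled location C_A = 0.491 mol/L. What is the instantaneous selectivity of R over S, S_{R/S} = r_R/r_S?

0.0782

S_{R/S} = r_R/r_S = (k₁·C_A^2)/(k₂·C_A^1.5) = (k₁/k₂)·C_A^0.5.
= (0.345×0.4910^2) / (3.09×0.4910^1.5) = 0.08317/1.063 = 0.0782.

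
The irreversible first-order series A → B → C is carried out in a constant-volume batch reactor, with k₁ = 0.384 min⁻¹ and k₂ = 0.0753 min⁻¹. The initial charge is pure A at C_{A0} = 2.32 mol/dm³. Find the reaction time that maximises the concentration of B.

5.28 min

For first-order series the maximum of C_B occurs at t_opt = ln(k₂/k₁)/(k₂−k₁).
= ln(0.0753/0.384)/(0.0753−0.384) = ln(0.1961)/-0.3087 = -1.629/-0.3087 = 5.28 min.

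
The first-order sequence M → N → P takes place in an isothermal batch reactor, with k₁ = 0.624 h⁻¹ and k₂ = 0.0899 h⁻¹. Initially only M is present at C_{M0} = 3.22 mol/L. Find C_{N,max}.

For a first-order series the maximum intermediate yield is C_{N,max}/C_{M0} = (k₁/k₂)^[k₂/(k₂−k₁)].
= (0.624/0.0899)^(0.0899/(0.0899−0.624)) = (6.941)^(-0.1683) = 0.7217.
C_{N,max} = 0.7217×3.22 = 2.32 mol/L.

2.32 mol/L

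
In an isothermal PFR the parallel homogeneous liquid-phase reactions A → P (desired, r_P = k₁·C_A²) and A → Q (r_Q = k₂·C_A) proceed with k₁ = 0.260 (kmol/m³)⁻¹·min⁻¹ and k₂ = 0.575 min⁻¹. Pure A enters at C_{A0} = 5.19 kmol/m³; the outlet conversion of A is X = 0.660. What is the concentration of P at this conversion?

C_A = C_{A0}(1−X) = 1.765 kmol/m³.
Along a PFR/batch, dC_Q/dC_A = −r_Q/(r_P+r_Q) = −k₂/(k₂+k₁·C_A).
Integrating from C_{A0} to C_A: C_Q = (0.575/0.260)·ln[(0.575+0.260·5.19)/(0.575+0.260·1.76)] = 2.212·ln(1.924/1.034) = 1.374 kmol/m³.
Then C_P = (C_{A0}−C_A) − C_Q = 3.425 − 1.374 = 2.051 kmol/m³.

2.05 kmol/m³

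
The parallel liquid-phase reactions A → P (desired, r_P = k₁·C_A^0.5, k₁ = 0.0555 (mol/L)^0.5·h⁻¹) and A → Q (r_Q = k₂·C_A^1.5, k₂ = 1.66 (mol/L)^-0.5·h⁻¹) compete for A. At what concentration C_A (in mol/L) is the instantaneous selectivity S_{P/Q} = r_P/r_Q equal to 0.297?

0.113 mol/L

S_{P/Q} = (k₁/k₂)·C_A⁻¹ ⇒ C_A = (S·k₂/k₁)^(-1).
= (0.297×1.66/0.0555)^(-1) = (8.883)^(-1) = 0.113 mol/L.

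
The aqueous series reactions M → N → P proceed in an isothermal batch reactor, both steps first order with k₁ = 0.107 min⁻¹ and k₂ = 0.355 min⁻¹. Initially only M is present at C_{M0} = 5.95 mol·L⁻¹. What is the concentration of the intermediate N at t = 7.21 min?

0.988 mol·L⁻¹

The intermediate concentration in a first-order A→B→C sequence is C_N = k₁C_{M0}(e^(−k₁t) − e^(−k₂t))/(k₂−k₁).
e^(−k₁t) = e^(−0.107×7.21) = e^(−0.7715) = 0.4623; e^(−k₂t) = e^(−2.560) = 0.07734.
C_N = 0.107×5.95/(0.355−0.107) × (0.4623−0.07734) = 2.567×0.3850 = 0.9883 mol·L⁻¹.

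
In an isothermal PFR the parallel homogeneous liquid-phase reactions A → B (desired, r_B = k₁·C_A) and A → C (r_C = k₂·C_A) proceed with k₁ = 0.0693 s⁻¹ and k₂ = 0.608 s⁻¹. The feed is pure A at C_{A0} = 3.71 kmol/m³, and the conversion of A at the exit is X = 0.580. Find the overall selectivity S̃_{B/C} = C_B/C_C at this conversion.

0.114

C_A = C_{A0}(1−X) = 1.558 kmol/m³.
Both paths are first order in A, so the instantaneous fraction to B is constant: dC_B/d(−C_A) = k₁/(k₁+k₂) = 0.1023.
C_B = 0.1023·(C_{A0}−C_A) = 0.1023×2.152 = 0.220 kmol/m³.
C_C = (C_{A0}−C_A)−C_B = 1.932 kmol/m³; S̃_{B/C} = 0.2202/1.932 = 0.114.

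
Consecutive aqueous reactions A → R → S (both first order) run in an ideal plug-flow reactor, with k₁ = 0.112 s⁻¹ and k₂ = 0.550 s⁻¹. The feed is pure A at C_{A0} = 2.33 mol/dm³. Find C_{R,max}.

0.316 mol/dm³

For a first-order series the maximum intermediate yield is C_{R,max}/C_{A0} = (k₁/k₂)^[k₂/(k₂−k₁)].
= (0.112/0.550)^(0.550/(0.550−0.112)) = (0.2036)^(1.256) = 0.1356.
C_{R,max} = 0.1356×2.33 = 0.316 mol/dm³.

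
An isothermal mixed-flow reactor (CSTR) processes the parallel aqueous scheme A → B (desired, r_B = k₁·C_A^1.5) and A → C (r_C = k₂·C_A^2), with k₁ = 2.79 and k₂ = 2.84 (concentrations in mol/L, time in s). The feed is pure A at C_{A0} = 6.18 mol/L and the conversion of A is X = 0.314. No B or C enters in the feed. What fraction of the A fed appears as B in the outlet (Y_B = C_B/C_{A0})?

0.101

Exit C_A = C_{A0}(1−X) = 6.18×0.686 = 4.239 mol/L.
A CSTR operates uniformly at the exit composition, giving r_B = 24.35 and r_C = 51.04 (each k·C_A^n at C_A = 4.239).
Fraction of consumed A going to B: r_B/(r_B+r_C) = 0.3230.
C_B = 0.3230·C_{A0}·X = 0.3230×6.18×0.314 = 0.627 mol/L; Y_B = C_B/C_{A0} = 0.101.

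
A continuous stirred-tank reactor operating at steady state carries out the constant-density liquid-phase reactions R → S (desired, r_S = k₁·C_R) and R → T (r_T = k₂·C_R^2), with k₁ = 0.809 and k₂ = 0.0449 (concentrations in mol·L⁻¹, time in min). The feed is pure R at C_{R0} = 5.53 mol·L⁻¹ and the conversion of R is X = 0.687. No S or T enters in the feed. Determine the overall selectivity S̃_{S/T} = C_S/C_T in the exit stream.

Exit C_R = C_{R0}(1−X) = 5.53×0.313 = 1.731 mol·L⁻¹.
In a CSTR the entire volume is at exit conditions, so r_S = 0.809×1.731 = 1.400 and r_T = 0.0449×1.731^2 = 0.1345.
Overall selectivity = C_S/C_T = r_Sτ/(r_Tτ) = r_S/r_T = 10.4.

10.4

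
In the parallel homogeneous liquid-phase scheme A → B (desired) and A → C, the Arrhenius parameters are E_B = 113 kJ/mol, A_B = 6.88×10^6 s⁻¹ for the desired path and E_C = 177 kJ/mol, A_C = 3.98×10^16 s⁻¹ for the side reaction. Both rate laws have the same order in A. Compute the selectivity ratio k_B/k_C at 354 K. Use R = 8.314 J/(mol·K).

0.480

With equal orders, S_{B/C} = k_B/k_C = (A_B/A_C)·exp[(E_C−E_B)/(RT)].
(E_C−E_B)/(RT) = (177−113)×10³/(8.314×354) = 64000/2943 = 21.75.
k_B/k_C = (6.88×10^6/3.98×10^16)·exp(21.75) = 1.729×10^-10 × 2.779×10^9 = 0.480.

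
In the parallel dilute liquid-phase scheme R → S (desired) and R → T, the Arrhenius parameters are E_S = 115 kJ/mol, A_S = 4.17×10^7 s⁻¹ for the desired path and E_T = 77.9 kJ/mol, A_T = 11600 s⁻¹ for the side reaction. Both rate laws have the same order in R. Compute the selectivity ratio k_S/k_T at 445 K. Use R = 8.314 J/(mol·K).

0.159

k_S/k_T = (A_S/A_T)·exp[−(E_S−E_T)/(RT)] = (A_S/A_T)·exp[(E_T−E_S)/(RT)].
(E_T−E_S)/(RT) = (77.9−115)×10³/(8.314×445) = -37100/3700 = -10.03.
k_S/k_T = (4.17×10^7/11600)·exp(-10.03) = 3595 × 4.416×10^-5 = 0.159.
Since E_S > E_T, raising the temperature improves selectivity toward S.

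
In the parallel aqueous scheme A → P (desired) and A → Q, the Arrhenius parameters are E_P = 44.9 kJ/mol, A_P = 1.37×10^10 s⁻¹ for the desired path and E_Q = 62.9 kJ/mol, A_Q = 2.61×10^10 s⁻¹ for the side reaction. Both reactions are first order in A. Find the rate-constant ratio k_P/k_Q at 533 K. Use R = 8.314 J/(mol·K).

30.5

Since both paths have the same order in A, the concentration cancels and S_{P/Q} = k_P/k_Q = (A_P/A_Q)·exp[(E_Q−E_P)/(RT)].
(E_Q−E_P)/(RT) = (62.9−44.9)×10³/(8.314×533) = 18000/4431 = 4.062.
k_P/k_Q = (1.37×10^10/2.61×10^10)·exp(4.062) = 0.5249 × 58.09 = 30.5.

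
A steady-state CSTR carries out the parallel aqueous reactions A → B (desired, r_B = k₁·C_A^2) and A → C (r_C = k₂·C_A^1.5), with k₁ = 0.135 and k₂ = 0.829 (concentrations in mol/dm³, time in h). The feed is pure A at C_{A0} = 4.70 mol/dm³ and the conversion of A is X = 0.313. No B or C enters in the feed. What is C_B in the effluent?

Exit C_A = C_{A0}(1−X) = 4.70×0.687 = 3.229 mol/dm³.
A CSTR operates uniformly at the exit composition, giving r_B = 1.407 and r_C = 4.810 (each k·C_A^n at C_A = 3.229).
Fraction of consumed A going to B: r_B/(r_B+r_C) = 0.2264.
C_B = 0.2264·C_{A0}·X = 0.2264×4.70×0.313 = 0.333 mol/dm³.

0.333 mol/dm³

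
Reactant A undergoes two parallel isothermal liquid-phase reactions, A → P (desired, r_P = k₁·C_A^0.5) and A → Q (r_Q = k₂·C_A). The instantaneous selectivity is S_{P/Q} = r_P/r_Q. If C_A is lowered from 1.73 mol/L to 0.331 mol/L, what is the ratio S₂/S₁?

S_{P/Q} = (k₁/k₂)·C_A^-0.5, so S₂/S₁ = (C_{A,2}/C_{A,1})^-0.5.
= (0.331/1.73)^(-0.5) = (0.1913)^(-0.5) = 2.29.
Selectivity toward P rises as C_A falls — low-concentration operation is favoured.

2.29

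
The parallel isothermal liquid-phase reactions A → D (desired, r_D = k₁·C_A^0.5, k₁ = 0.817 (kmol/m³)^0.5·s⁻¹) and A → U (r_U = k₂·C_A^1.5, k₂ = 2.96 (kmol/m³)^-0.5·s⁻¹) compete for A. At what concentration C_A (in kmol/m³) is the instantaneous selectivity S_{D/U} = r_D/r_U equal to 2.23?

S_{D/U} = (k₁/k₂)·C_A⁻¹ ⇒ C_A = (S·k₂/k₁)^(-1).
= (2.23×2.96/0.817)^(-1) = (8.079)^(-1) = 0.124 kmol/m³.

0.124 kmol/m³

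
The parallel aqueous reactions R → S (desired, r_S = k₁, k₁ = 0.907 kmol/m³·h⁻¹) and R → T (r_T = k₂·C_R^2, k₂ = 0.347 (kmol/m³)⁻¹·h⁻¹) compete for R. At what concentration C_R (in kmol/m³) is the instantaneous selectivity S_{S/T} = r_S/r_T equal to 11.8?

S_{S/T} = (k₁/k₂)·C_R^-2 ⇒ C_R = (S·k₂/k₁)^(-0.5).
= (11.8×0.347/0.907)^(-0.5) = (4.514)^(-0.5) = 0.471 kmol/m³.

0.471 kmol/m³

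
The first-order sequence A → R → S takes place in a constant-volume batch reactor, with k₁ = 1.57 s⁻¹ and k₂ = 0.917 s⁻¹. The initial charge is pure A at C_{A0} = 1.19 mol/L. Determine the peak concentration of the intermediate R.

0.559 mol/L

Evaluating C_R at t_opt = ln(k₂/k₁)/(k₂−k₁) gives C_{R,max}/C_{A0} = (k₁/k₂)^[k₂/(k₂−k₁)].
= (1.57/0.917)^(0.917/(0.917−1.57)) = (1.712)^(-1.404) = 0.4700.
C_{R,max} = 0.4700×1.19 = 0.559 mol/L.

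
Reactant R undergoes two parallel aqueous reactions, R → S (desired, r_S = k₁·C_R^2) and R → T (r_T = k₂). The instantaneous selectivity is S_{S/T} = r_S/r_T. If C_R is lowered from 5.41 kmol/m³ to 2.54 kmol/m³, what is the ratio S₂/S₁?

0.220

S_{S/T} = (k₁/k₂)·C_R^2, so S₂/S₁ = (C_{R,2}/C_{R,1})^2.
= (2.54/5.41)^2 = (0.4695)^2 = 0.220.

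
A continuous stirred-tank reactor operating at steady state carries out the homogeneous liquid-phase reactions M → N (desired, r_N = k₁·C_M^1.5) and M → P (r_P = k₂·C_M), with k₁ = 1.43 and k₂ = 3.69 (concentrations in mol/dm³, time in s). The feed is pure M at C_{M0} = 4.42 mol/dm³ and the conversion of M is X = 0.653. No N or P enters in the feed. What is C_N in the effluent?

0.936 mol/dm³

Exit C_M = C_{M0}(1−X) = 4.42×0.347 = 1.534 mol/dm³.
Rates in a CSTR are evaluated at the outlet concentration: r_N = 1.43×1.534^1.5 = 2.716, r_P = 3.69×1.534 = 5.660.
Fraction of consumed M going to N: r_N/(r_N+r_P) = 0.3243.
C_N = 0.3243·C_{M0}·X = 0.3243×4.42×0.653 = 0.936 mol/dm³.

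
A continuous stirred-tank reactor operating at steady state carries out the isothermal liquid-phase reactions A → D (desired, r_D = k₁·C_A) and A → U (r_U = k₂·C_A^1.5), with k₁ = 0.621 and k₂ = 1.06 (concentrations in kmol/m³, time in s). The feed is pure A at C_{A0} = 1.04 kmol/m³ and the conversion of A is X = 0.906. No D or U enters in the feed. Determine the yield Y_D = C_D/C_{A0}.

Exit C_A = C_{A0}(1−X) = 1.04×0.0940 = 0.09776 kmol/m³.
A CSTR operates uniformly at the exit composition, giving r_D = 0.06071 and r_U = 0.03240 (each k·C_A^n at C_A = 0.09776).
Fraction of consumed A going to D: r_D/(r_D+r_U) = 0.6520.
C_D = 0.6520·C_{A0}·X = 0.6520×1.04×0.906 = 0.614 kmol/m³; Y_D = C_D/C_{A0} = 0.591.

0.591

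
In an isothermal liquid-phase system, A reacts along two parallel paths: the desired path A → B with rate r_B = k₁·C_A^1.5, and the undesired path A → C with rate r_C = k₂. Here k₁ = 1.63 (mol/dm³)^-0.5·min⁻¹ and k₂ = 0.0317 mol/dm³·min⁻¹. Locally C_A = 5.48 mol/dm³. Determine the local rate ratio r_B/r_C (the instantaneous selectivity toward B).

660

S_{B/C} = r_B/r_C = (k₁·C_A^1.5)/(k₂) = (k₁/k₂)·C_A^1.5.
= (1.63×5.480^1.5) / (0.0317) = 20.91/0.03170 = 660.
Since the desired path is higher order in A, keeping C_A high (PFR or concentrated feed) favours B.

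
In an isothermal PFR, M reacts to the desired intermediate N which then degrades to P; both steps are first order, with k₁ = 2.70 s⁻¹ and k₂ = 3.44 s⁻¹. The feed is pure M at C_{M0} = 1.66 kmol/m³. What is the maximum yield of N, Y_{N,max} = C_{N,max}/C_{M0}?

Evaluating C_N at τ_opt = ln(k₂/k₁)/(k₂−k₁) gives C_{N,max}/C_{M0} = (k₁/k₂)^[k₂/(k₂−k₁)].
= (2.70/3.44)^(3.44/(3.44−2.70)) = (0.7849)^(4.649) = 0.3243.

0.324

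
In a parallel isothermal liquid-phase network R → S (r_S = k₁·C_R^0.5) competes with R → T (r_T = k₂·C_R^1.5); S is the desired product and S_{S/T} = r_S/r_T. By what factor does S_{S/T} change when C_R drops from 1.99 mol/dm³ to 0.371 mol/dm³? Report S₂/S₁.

5.36

S_{S/T} = (k₁/k₂)·C_R⁻¹, so S₂/S₁ = (C_{R,2}/C_{R,1})⁻¹.
= 1.99/0.371 = 5.36.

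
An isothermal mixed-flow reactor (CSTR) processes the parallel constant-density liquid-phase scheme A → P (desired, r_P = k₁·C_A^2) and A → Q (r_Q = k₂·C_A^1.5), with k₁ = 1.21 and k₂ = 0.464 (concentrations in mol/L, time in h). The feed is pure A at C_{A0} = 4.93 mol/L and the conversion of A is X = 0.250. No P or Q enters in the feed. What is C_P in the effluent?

Exit C_A = C_{A0}(1−X) = 4.93×0.750 = 3.697 mol/L.
A CSTR operates uniformly at the exit composition, giving r_P = 16.54 and r_Q = 3.299 (each k·C_A^n at C_A = 3.697).
Fraction of consumed A going to P: r_P/(r_P+r_Q) = 0.8337.
C_P = 0.8337·C_{A0}·X = 0.8337×4.93×0.250 = 1.03 mol/L.

1.03 mol/L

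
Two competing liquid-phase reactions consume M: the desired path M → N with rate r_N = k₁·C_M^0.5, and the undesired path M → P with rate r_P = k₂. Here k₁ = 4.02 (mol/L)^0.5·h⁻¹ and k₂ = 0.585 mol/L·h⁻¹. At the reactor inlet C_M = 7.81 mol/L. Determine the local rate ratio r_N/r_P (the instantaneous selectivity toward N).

19.2

S_{N/P} = r_N/r_P = (k₁·C_M^0.5)/(k₂) = (k₁/k₂)·C_M^0.5.
= (4.02×7.810^0.5) / (0.585) = 11.23/0.5850 = 19.2.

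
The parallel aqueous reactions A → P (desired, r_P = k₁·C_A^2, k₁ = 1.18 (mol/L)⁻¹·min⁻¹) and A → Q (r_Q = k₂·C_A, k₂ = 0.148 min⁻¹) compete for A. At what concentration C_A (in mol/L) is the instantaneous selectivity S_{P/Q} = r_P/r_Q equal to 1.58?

0.198 mol/L

S_{P/Q} = (k₁/k₂)·C_A ⇒ C_A = S·k₂/k₁.
= 1.58×0.148/1.18 = 0.198 mol/L.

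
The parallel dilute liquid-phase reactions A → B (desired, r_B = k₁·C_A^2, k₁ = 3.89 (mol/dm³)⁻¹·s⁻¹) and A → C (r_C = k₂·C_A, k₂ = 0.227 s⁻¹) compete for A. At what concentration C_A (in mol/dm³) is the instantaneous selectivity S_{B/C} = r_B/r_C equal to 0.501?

S_{B/C} = (k₁/k₂)·C_A ⇒ C_A = S·k₂/k₁.
= 0.501×0.227/3.89 = 0.0292 mol/dm³.

0.0292 mol/dm³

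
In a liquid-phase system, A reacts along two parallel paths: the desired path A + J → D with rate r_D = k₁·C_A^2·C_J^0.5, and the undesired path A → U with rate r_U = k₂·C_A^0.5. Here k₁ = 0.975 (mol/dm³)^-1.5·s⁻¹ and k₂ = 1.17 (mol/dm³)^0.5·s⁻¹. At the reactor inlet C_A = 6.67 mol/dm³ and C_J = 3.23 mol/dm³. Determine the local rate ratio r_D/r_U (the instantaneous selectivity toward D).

25.8

S_{D/U} = r_D/r_U = (k₁·C_A^2·C_J^0.5)/(k₂·C_A^0.5) = (k₁/k₂)·C_A^1.5·C_J^0.5.
= (0.975×6.670^2×3.230^0.5) / (1.17×6.670^0.5) = 77.96/3.022 = 25.8.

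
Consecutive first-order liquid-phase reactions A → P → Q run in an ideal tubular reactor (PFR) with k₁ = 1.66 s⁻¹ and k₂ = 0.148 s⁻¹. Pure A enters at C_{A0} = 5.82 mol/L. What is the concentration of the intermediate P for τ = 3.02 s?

4.04 mol/L

Solving the coupled first-order balances gives C_P(τ) = [k₁/(k₂−k₁)]·C_{A0}·(e^(−k₁τ) − e^(−k₂τ)).
e^(−k₁τ) = e^(−1.66×3.02) = e^(−5.013) = 0.006650; e^(−k₂τ) = e^(−0.4470) = 0.6396.
C_P = 1.66×5.82/(0.148−1.66) × (0.006650−0.6396) = (-6.390)×(-0.6329) = 4.044 mol/L.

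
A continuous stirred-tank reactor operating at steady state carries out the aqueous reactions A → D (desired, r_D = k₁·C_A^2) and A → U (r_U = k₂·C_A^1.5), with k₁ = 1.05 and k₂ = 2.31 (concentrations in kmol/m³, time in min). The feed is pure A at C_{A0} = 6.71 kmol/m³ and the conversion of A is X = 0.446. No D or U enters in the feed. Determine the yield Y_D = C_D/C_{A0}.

Exit C_A = C_{A0}(1−X) = 6.71×0.554 = 3.717 kmol/m³.
Rates in a CSTR are evaluated at the outlet concentration: r_D = 1.05×3.717^2 = 14.51, r_U = 2.31×3.717^1.5 = 16.56.
Fraction of consumed A going to D: r_D/(r_D+r_U) = 0.4671.
C_D = 0.4671·C_{A0}·X = 0.4671×6.71×0.446 = 1.40 kmol/m³; Y_D = C_D/C_{A0} = 0.208.

0.208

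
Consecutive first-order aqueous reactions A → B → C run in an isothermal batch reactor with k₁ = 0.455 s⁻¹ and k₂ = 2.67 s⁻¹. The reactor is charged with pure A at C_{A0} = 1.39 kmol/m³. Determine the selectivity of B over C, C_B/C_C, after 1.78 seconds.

0.193

For first-order series with pure A initially, C_B(t) = k₁C_{A0}/(k₂−k₁)·(e^(−k₁t) − e^(−k₂t)).
e^(−k₁t) = e^(−0.455×1.78) = e^(−0.8099) = 0.4449; e^(−k₂t) = e^(−4.753) = 0.008629.
C_B = 0.455×1.39/(2.67−0.455) × (0.4449−0.008629) = 0.2855×0.4363 = 0.1246 kmol/m³.
C_A = C_{A0}e^(−k₁t) = 0.6184 kmol/m³, so C_C = C_{A0}−C_A−C_B = 0.6470 kmol/m³; C_B/C_C = 0.193.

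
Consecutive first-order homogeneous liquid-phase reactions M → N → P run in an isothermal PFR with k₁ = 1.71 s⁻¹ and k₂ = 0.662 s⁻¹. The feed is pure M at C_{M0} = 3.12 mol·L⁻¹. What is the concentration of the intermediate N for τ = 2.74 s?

0.783 mol·L⁻¹

For first-order series with pure M initially, C_N(τ) = k₁C_{M0}/(k₂−k₁)·(e^(−k₁τ) − e^(−k₂τ)).
e^(−k₁τ) = e^(−1.71×2.74) = e^(−4.685) = 0.009229; e^(−k₂τ) = e^(−1.814) = 0.1630.
C_N = 1.71×3.12/(0.662−1.71) × (0.009229−0.1630) = (-5.091)×(-0.1538) = 0.7829 mol·L⁻¹.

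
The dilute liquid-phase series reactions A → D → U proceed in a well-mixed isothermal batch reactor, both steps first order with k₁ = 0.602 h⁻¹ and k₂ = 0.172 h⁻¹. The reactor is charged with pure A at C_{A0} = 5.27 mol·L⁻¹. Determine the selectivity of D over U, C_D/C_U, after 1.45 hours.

6.65

Solving the coupled first-order balances gives C_D(t) = [k₁/(k₂−k₁)]·C_{A0}·(e^(−k₁t) − e^(−k₂t)).
e^(−k₁t) = e^(−0.602×1.45) = e^(−0.8729) = 0.4177; e^(−k₂t) = e^(−0.2494) = 0.7793.
C_D = 0.602×5.27/(0.172−0.602) × (0.4177−0.7793) = (-7.378)×(-0.3615) = 2.667 mol·L⁻¹.
C_A = C_{A0}e^(−k₁t) = 2.201 mol·L⁻¹, so C_U = C_{A0}−C_A−C_D = 0.4012 mol·L⁻¹; C_D/C_U = 6.65.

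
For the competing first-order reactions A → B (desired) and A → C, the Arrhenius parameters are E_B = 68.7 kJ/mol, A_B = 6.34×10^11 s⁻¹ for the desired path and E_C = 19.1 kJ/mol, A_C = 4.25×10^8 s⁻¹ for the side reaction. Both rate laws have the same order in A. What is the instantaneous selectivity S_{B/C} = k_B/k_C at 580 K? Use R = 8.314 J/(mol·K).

0.0509

Since both paths have the same order in A, the concentration cancels and S_{B/C} = k_B/k_C = (A_B/A_C)·exp[(E_C−E_B)/(RT)].
(E_C−E_B)/(RT) = (19.1−68.7)×10³/(8.314×580) = -49600/4822 = -10.29.
k_B/k_C = (6.34×10^11/4.25×10^8)·exp(-10.29) = 1492 × 3.411×10^-5 = 0.0509.
Since E_B > E_C, raising the temperature improves selectivity toward B.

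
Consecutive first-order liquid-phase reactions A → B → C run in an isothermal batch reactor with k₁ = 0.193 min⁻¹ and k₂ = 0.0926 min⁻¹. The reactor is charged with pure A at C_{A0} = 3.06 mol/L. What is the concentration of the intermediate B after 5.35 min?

For first-order series with pure A initially, C_B(t) = k₁C_{A0}/(k₂−k₁)·(e^(−k₁t) − e^(−k₂t)).
e^(−k₁t) = e^(−0.193×5.35) = e^(−1.033) = 0.3561; e^(−k₂t) = e^(−0.4954) = 0.6093.
C_B = 0.193×3.06/(0.0926−0.193) × (0.3561−0.6093) = (-5.882)×(-0.2532) = 1.490 mol/L.

1.49 mol/L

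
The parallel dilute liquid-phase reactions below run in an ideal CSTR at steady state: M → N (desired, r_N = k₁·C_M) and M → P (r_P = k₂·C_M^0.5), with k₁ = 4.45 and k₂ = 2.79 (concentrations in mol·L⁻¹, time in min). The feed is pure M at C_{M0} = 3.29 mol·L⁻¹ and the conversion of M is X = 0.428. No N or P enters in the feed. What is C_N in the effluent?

0.966 mol·L⁻¹

Exit C_M = C_{M0}(1−X) = 3.29×0.572 = 1.882 mol·L⁻¹.
In a CSTR the entire volume is at exit conditions, so r_N = 4.45×1.882 = 8.374 and r_P = 2.79×1.882^0.5 = 3.827.
Fraction of consumed M going to N: r_N/(r_N+r_P) = 0.6863.
C_N = 0.6863·C_{M0}·X = 0.6863×3.29×0.428 = 0.966 mol·L⁻¹.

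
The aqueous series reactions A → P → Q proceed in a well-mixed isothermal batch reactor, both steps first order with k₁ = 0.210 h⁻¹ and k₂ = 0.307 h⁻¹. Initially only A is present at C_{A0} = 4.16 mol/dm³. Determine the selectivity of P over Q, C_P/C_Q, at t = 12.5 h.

0.135

For first-order series with pure A initially, C_P(t) = k₁C_{A0}/(k₂−k₁)·(e^(−k₁t) − e^(−k₂t)).
e^(−k₁t) = e^(−0.210×12.5) = e^(−2.625) = 0.07244; e^(−k₂t) = e^(−3.837) = 0.02155.
C_P = 0.210×4.16/(0.307−0.210) × (0.07244−0.02155) = 9.006×0.05089 = 0.4583 mol/dm³.
C_A = C_{A0}e^(−k₁t) = 0.3013 mol/dm³, so C_Q = C_{A0}−C_A−C_P = 3.400 mol/dm³; C_P/C_Q = 0.135.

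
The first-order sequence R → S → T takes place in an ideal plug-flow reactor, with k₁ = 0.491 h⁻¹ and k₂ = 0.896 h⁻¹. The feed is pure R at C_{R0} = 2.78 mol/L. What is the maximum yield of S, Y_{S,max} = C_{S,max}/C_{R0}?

0.264

For a first-order series the maximum intermediate yield is C_{S,max}/C_{R0} = (k₁/k₂)^[k₂/(k₂−k₁)].
= (0.491/0.896)^(0.896/(0.896−0.491)) = (0.5480)^(2.212) = 0.2643.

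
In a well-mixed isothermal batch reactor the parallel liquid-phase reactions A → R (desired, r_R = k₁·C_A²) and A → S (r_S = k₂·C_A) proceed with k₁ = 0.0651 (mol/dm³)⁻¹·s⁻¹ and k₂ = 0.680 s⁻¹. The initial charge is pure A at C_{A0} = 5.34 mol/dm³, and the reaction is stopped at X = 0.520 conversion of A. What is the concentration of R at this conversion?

C_A = C_{A0}(1−X) = 2.563 mol/dm³.
Along a PFR/batch, dC_S/dC_A = −r_S/(r_R+r_S) = −k₂/(k₂+k₁·C_A).
Integrating from C_{A0} to C_A: C_S = (0.680/0.0651)·ln[(0.680+0.0651·5.34)/(0.680+0.0651·2.56)] = 10.45·ln(1.028/0.8469) = 2.021 mol/dm³.
Then C_R = (C_{A0}−C_A) − C_S = 2.777 − 2.021 = 0.7559 mol/dm³.

0.756 mol/dm³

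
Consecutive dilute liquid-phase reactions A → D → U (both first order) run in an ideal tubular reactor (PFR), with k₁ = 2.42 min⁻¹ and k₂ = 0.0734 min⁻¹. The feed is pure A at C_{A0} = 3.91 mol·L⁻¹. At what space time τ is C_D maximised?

1.49 min

The intermediate peaks when r₁ = r₂, i.e. k₁e^(−k₁τ) = k₂e^(−k₂τ), giving τ_opt = ln(k₂/k₁)/(k₂−k₁).
= ln(0.0734/2.42)/(0.0734−2.42) = ln(0.03033)/-2.347 = -3.496/-2.347 = 1.49 min.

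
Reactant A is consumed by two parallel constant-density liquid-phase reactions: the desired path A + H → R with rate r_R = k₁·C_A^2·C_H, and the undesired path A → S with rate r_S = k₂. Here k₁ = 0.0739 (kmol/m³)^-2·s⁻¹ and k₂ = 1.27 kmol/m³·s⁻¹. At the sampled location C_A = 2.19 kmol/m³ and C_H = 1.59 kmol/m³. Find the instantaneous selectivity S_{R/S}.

0.444

S_{R/S} = r_R/r_S = (k₁·C_A^2·C_H)/(k₂) = (k₁/k₂)·C_A^2·C_H.
= (0.0739×2.190^2×1.590) / (1.27) = 0.5635/1.270 = 0.444.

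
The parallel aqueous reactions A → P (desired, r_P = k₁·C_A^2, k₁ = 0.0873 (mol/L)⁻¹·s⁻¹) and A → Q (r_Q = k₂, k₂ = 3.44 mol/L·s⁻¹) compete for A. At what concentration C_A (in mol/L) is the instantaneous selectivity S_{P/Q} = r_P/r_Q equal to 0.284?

S_{P/Q} = (k₁/k₂)·C_A^2 ⇒ C_A = (S·k₂/k₁)^(0.5).
= (0.284×3.44/0.0873)^(0.5) = (11.19)^(0.5) = 3.35 mol/L.

3.35 mol/L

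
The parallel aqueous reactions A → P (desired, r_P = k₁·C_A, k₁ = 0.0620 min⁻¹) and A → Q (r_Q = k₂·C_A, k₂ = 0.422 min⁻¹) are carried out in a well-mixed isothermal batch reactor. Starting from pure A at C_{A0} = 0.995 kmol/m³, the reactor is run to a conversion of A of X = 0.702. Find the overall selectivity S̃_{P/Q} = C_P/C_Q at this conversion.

C_A = C_{A0}(1−X) = 0.2965 kmol/m³.
Both paths are first order in A, so the instantaneous fraction to P is constant: dC_P/d(−C_A) = k₁/(k₁+k₂) = 0.1281.
C_P = 0.1281·(C_{A0}−C_A) = 0.1281×0.6985 = 0.0895 kmol/m³.
C_Q = (C_{A0}−C_A)−C_P = 0.6090 kmol/m³; S̃_{P/Q} = 0.08948/0.6090 = 0.147.

0.147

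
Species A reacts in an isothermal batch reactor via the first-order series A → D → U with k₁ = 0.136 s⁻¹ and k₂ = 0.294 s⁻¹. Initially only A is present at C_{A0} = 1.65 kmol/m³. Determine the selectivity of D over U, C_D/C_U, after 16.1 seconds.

0.111

For first-order series with pure A initially, C_D(t) = k₁C_{A0}/(k₂−k₁)·(e^(−k₁t) − e^(−k₂t)).
e^(−k₁t) = e^(−0.136×16.1) = e^(−2.190) = 0.1120; e^(−k₂t) = e^(−4.733) = 0.008797.
C_D = 0.136×1.65/(0.294−0.136) × (0.1120−0.008797) = 1.420×0.1032 = 0.1465 kmol/m³.
C_A = C_{A0}e^(−k₁t) = 0.1847 kmol/m³, so C_U = C_{A0}−C_A−C_D = 1.319 kmol/m³; C_D/C_U = 0.111.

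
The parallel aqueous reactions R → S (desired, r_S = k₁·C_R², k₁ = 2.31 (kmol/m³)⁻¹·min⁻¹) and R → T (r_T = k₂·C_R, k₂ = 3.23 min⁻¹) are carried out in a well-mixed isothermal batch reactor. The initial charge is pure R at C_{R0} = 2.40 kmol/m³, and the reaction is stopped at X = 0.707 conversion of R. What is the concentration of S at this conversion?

0.869 kmol/m³

C_R = C_{R0}(1−X) = 0.7032 kmol/m³.
Along a PFR/batch, dC_T/dC_R = −r_T/(r_S+r_T) = −k₂/(k₂+k₁·C_R).
Integrating from C_{R0} to C_R: C_T = (3.23/2.31)·ln[(3.23+2.31·2.40)/(3.23+2.31·0.703)] = 1.398·ln(8.774/4.854) = 0.8276 kmol/m³.
Then C_S = (C_{R0}−C_R) − C_T = 1.697 − 0.8276 = 0.8692 kmol/m³.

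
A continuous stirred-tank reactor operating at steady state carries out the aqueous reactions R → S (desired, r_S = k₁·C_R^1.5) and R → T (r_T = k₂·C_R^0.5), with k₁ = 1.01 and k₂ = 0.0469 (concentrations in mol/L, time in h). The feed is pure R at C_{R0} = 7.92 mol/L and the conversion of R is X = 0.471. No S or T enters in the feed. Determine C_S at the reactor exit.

3.69 mol/L

Exit C_R = C_{R0}(1−X) = 7.92×0.529 = 4.190 mol/L.
A CSTR operates uniformly at the exit composition, giving r_S = 8.661 and r_T = 0.09600 (each k·C_R^n at C_R = 4.190).
Fraction of consumed R going to S: r_S/(r_S+r_T) = 0.9890.
C_S = 0.9890·C_{R0}·X = 0.9890×7.92×0.471 = 3.69 mol/L.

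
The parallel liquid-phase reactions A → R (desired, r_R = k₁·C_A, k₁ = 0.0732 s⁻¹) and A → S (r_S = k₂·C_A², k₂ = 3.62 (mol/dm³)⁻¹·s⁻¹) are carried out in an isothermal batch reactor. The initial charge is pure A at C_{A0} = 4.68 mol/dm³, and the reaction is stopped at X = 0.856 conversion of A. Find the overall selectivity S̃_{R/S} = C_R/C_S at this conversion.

0.00975

C_A = C_{A0}(1−X) = 0.6739 mol/dm³.
Along a PFR/batch, dC_R/dC_A = −r_R/(r_R+r_S) = −k₁/(k₁+k₂·C_A).
Integrating from C_{A0} to C_A: C_R = (0.0732/3.62)·ln[(0.0732+3.62·4.68)/(0.0732+3.62·0.674)] = 0.02022·ln(17.01/2.513) = 0.03868 mol/dm³.
C_S = (C_{A0}−C_A)−C_R = 3.967 mol/dm³; S̃_{R/S} = 0.03868/3.967 = 0.00975.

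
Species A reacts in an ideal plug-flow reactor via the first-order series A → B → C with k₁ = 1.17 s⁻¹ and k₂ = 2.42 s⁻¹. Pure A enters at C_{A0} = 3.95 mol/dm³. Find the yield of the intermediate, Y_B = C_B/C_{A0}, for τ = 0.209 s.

The intermediate concentration in a first-order A→B→C sequence is C_B = k₁C_{A0}(e^(−k₁τ) − e^(−k₂τ))/(k₂−k₁).
e^(−k₁τ) = e^(−1.17×0.209) = e^(−0.2445) = 0.7831; e^(−k₂τ) = e^(−0.5058) = 0.6030.
C_B = 1.17×3.95/(2.42−1.17) × (0.7831−0.6030) = 3.697×0.1800 = 0.6656 mol/dm³.
Y_B = C_B/C_{A0} = 0.6656/3.95 = 0.169.

0.169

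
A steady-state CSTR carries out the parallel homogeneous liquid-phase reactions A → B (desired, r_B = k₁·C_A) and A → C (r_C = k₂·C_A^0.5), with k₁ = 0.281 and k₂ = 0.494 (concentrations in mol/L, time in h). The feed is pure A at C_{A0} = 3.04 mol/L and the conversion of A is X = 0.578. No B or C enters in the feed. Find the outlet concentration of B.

0.688 mol/L

Exit C_A = C_{A0}(1−X) = 3.04×0.422 = 1.283 mol/L.
A CSTR operates uniformly at the exit composition, giving r_B = 0.3605 and r_C = 0.5595 (each k·C_A^n at C_A = 1.283).
Fraction of consumed A going to B: r_B/(r_B+r_C) = 0.3918.
C_B = 0.3918·C_{A0}·X = 0.3918×3.04×0.578 = 0.688 mol/L.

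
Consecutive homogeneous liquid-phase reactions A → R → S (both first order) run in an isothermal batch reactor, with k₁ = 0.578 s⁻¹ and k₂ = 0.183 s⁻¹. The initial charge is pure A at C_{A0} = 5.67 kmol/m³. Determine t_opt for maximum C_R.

Setting dC_R/dt = 0 gives t_opt = ln(k₂/k₁)/(k₂−k₁).
= ln(0.183/0.578)/(0.183−0.578) = ln(0.3166)/-0.3950 = -1.150/-0.3950 = 2.91 s.

2.91 s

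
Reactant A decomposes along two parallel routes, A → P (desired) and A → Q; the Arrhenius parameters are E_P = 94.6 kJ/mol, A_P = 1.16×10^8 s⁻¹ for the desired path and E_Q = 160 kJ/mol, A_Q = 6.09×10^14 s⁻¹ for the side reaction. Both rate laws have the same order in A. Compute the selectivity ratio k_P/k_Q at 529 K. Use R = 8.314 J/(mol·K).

0.547

Since both paths have the same order in A, the concentration cancels and S_{P/Q} = k_P/k_Q = (A_P/A_Q)·exp[(E_Q−E_P)/(RT)].
(E_Q−E_P)/(RT) = (160−94.6)×10³/(8.314×529) = 65400/4398 = 14.87.
k_P/k_Q = (1.16×10^8/6.09×10^14)·exp(14.87) = 1.905×10^-7 × 2.871×10^6 = 0.547.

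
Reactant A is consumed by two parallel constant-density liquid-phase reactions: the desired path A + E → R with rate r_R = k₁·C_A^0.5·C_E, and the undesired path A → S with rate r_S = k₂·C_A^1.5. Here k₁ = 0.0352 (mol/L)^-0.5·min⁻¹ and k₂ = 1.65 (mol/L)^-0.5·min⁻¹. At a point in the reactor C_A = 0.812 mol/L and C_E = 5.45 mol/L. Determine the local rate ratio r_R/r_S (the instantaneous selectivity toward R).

0.143

S_{R/S} = r_R/r_S = (k₁·C_A^0.5·C_E)/(k₂·C_A^1.5) = (k₁/k₂)·C_A⁻¹·C_E.
= (0.0352×0.8120^0.5×5.450) / (1.65×0.8120^1.5) = 0.1729/1.207 = 0.143.
The undesired path is higher order in A, so low C_A (CSTR or dilute feed) favours R.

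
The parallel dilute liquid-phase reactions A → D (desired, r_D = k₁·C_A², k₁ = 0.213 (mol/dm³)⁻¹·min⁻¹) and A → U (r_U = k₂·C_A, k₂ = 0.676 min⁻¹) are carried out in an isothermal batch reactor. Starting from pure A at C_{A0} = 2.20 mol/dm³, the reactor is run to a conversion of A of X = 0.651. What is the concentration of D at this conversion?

0.448 mol/dm³

C_A = C_{A0}(1−X) = 0.7678 mol/dm³.
Along a PFR/batch, dC_U/dC_A = −r_U/(r_D+r_U) = −k₂/(k₂+k₁·C_A).
Integrating from C_{A0} to C_A: C_U = (0.676/0.213)·ln[(0.676+0.213·2.20)/(0.676+0.213·0.768)] = 3.174·ln(1.145/0.8395) = 0.9837 mol/dm³.
Then C_D = (C_{A0}−C_A) − C_U = 1.432 − 0.9837 = 0.4485 mol/dm³.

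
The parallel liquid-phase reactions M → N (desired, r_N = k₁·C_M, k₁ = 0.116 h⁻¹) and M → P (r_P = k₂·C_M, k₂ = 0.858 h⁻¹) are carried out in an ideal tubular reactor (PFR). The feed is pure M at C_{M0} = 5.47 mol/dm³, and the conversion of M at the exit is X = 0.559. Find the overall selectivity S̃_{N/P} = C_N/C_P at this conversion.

C_M = C_{M0}(1−X) = 2.412 mol/dm³.
Both paths are first order in M, so the instantaneous fraction to N is constant: dC_N/d(−C_M) = k₁/(k₁+k₂) = 0.1191.
C_N = 0.1191·(C_{M0}−C_M) = 0.1191×3.058 = 0.364 mol/dm³.
C_P = (C_{M0}−C_M)−C_N = 2.694 mol/dm³; S̃_{N/P} = 0.3642/2.694 = 0.135.

0.135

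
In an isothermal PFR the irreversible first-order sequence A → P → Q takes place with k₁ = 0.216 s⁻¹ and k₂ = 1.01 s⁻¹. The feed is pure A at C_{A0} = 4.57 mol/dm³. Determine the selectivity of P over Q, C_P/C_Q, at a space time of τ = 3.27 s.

0.325

Solving the coupled first-order balances gives C_P(τ) = [k₁/(k₂−k₁)]·C_{A0}·(e^(−k₁τ) − e^(−k₂τ)).
e^(−k₁τ) = e^(−0.216×3.27) = e^(−0.7063) = 0.4935; e^(−k₂τ) = e^(−3.303) = 0.03678.
C_P = 0.216×4.57/(1.01−0.216) × (0.4935−0.03678) = 1.243×0.4567 = 0.5677 mol/dm³.
C_A = C_{A0}e^(−k₁τ) = 2.255 mol/dm³, so C_Q = C_{A0}−C_A−C_P = 1.747 mol/dm³; C_P/C_Q = 0.325.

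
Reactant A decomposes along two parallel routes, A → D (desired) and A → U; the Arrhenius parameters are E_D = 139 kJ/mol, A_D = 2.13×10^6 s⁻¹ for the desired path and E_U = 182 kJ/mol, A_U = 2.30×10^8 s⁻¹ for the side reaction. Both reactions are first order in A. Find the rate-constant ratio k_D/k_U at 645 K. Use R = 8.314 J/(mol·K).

Since both paths have the same order in A, the concentration cancels and S_{D/U} = k_D/k_U = (A_D/A_U)·exp[(E_U−E_D)/(RT)].
(E_U−E_D)/(RT) = (182−139)×10³/(8.314×645) = 43000/5363 = 8.019.
k_D/k_U = (2.13×10^6/2.30×10^8)·exp(8.019) = 0.009261 × 3037 = 28.1.
Since E_D < E_U, lowering the temperature improves selectivity toward D.

28.1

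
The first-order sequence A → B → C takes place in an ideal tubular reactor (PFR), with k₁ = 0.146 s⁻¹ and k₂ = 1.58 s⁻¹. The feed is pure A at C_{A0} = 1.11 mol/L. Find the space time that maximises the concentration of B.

1.66 s

For first-order series the maximum of C_B occurs at τ_opt = ln(k₂/k₁)/(k₂−k₁).
= ln(1.58/0.146)/(1.58−0.146) = ln(10.82)/1.434 = 2.382/1.434 = 1.66 s.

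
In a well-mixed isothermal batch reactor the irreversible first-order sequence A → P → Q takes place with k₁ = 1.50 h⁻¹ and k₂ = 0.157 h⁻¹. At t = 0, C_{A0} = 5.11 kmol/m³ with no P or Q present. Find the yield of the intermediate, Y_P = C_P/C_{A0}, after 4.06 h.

The intermediate concentration in a first-order A→B→C sequence is C_P = k₁C_{A0}(e^(−k₁t) − e^(−k₂t))/(k₂−k₁).
e^(−k₁t) = e^(−1.50×4.06) = e^(−6.090) = 0.002265; e^(−k₂t) = e^(−0.6374) = 0.5287.
C_P = 1.50×5.11/(0.157−1.50) × (0.002265−0.5287) = (-5.707)×(-0.5264) = 3.004 kmol/m³.
Y_P = C_P/C_{A0} = 3.004/5.11 = 0.588.

0.588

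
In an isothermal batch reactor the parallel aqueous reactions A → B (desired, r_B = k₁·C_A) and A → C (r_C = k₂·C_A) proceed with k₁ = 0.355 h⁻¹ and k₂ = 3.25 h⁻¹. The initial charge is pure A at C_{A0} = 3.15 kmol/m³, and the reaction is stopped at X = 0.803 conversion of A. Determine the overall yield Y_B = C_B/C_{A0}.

0.0791

C_A = C_{A0}(1−X) = 0.6205 kmol/m³.
Both paths are first order in A, so the instantaneous fraction to B is constant: dC_B/d(−C_A) = k₁/(k₁+k₂) = 0.09847.
C_B = 0.09847·(C_{A0}−C_A) = 0.09847×2.529 = 0.249 kmol/m³.
Y_B = C_B/C_{A0} = 0.2491/3.15 = 0.0791.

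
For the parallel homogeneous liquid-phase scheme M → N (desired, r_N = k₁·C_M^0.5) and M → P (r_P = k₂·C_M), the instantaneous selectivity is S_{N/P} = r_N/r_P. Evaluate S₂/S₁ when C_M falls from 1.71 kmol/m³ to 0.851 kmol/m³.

1.42

S_{N/P} = (k₁/k₂)·C_M^-0.5, so S₂/S₁ = (C_{M,2}/C_{M,1})^-0.5.
= (0.851/1.71)^(-0.5) = (0.4977)^(-0.5) = 1.42.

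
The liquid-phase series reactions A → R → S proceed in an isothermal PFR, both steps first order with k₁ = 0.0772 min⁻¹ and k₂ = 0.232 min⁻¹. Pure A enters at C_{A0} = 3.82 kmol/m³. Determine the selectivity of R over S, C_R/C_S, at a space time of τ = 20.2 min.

0.145

For first-order series with pure A initially, C_R(τ) = k₁C_{A0}/(k₂−k₁)·(e^(−k₁τ) − e^(−k₂τ)).
e^(−k₁τ) = e^(−0.0772×20.2) = e^(−1.559) = 0.2103; e^(−k₂τ) = e^(−4.686) = 0.009220.
C_R = 0.0772×3.82/(0.232−0.0772) × (0.2103−0.009220) = 1.905×0.2010 = 0.3830 kmol/m³.
C_A = C_{A0}e^(−k₁τ) = 0.8032 kmol/m³, so C_S = C_{A0}−C_A−C_R = 2.634 kmol/m³; C_R/C_S = 0.145.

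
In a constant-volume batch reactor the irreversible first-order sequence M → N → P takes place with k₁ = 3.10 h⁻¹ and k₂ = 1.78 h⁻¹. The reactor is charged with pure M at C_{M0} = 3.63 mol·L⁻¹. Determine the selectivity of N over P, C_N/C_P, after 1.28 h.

0.250

Solving the coupled first-order balances gives C_N(t) = [k₁/(k₂−k₁)]·C_{M0}·(e^(−k₁t) − e^(−k₂t)).
e^(−k₁t) = e^(−3.10×1.28) = e^(−3.968) = 0.01891; e^(−k₂t) = e^(−2.278) = 0.1024.
C_N = 3.10×3.63/(1.78−3.10) × (0.01891−0.1024) = (-8.525)×(-0.08354) = 0.7122 mol·L⁻¹.
C_M = C_{M0}e^(−k₁t) = 0.06865 mol·L⁻¹, so C_P = C_{M0}−C_M−C_N = 2.849 mol·L⁻¹; C_N/C_P = 0.250.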